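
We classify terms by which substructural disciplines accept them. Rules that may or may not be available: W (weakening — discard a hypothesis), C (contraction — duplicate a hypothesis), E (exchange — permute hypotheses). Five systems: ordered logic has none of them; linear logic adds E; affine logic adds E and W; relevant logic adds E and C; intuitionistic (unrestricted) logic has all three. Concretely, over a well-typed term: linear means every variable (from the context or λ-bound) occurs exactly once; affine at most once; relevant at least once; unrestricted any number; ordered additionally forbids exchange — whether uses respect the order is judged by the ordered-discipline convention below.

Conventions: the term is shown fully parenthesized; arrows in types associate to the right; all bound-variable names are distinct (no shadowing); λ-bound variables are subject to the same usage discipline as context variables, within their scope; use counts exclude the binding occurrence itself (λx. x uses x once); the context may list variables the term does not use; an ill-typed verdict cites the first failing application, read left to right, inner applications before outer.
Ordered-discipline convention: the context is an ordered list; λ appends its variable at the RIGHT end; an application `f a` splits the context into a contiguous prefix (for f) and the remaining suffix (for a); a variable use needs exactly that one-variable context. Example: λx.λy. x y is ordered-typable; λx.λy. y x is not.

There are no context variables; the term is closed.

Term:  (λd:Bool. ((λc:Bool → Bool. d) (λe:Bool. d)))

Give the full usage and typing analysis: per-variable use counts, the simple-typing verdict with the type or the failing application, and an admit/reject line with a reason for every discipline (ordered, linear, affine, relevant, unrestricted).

use counts: d [bound] ×2; c [bound] ×0; e [bound] ×0
use order (left to right): d, d
typing: the term checks, with type Bool → Bool
ordered ✗ (repeated use of d ×2; c, e never used (weakening))
linear ✗ (repeated use of d ×2; c, e never used (weakening))
affine ✗ (repeated use of d ×2)
relevant ✗ (c, e never used (weakening))
unrestricted ✓ (well-typed at Bool → Bool; no restrictions here)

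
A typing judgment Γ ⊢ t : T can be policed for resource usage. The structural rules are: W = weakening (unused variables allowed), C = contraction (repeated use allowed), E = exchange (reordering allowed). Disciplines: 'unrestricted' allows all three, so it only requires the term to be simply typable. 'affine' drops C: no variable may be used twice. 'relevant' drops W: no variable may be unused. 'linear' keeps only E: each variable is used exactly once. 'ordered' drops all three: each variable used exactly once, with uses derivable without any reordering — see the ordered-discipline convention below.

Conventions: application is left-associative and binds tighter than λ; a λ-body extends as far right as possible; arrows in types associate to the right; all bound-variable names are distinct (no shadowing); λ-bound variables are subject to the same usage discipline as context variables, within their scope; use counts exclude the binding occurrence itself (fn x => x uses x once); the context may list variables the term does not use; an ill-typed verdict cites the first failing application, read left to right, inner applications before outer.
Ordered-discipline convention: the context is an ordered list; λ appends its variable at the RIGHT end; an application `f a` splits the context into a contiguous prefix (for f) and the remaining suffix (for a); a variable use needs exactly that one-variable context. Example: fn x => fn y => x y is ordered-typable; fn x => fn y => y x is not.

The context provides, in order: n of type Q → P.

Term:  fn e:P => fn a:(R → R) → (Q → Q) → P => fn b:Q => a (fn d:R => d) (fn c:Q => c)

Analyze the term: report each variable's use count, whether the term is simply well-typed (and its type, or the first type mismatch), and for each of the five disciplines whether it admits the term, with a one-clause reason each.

variable uses: n: 0×, e [bound]: 0×, a [bound]: 1×, b [bound]: 0×, d [bound]: 1×, c [bound]: 1×
use order (left to right): a, d, c
typing: the term checks, with type P → ((R → R) → (Q → Q) → P) → Q → P
ordered: ✗ — n, e, b never used (weakening)
linear: ✗ — n, e, b never used (weakening)
affine: ✓ — n, e, a, b, d, c: no repeats, contraction unneeded
relevant: ✗ — n, e, b never used (weakening)
unrestricted: ✓ — simply typable at P → ((R → R) → (Q → Q) → P) → Q → P; W, C, E all held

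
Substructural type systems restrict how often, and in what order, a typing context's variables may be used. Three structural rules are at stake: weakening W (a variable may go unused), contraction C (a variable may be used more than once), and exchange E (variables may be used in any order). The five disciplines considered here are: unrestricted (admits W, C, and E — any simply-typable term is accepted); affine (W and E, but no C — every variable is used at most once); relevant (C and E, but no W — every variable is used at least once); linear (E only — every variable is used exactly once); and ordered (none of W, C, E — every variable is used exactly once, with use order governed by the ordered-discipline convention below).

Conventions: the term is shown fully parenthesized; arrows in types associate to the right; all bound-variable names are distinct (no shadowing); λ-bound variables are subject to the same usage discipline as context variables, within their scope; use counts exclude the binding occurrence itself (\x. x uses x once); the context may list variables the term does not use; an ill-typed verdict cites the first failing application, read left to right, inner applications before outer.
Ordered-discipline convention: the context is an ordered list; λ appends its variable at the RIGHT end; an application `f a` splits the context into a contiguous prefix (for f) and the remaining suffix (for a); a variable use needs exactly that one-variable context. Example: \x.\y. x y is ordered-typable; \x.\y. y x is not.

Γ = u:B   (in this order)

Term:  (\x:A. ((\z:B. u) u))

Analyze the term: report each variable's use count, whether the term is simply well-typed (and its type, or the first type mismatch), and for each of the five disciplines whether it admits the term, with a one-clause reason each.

variable uses: u: 2×, x (bound): 0×, z (bound): 0×
use order (left to right): u, u
typing: the term checks, with type A -> B
ordered: ✗ — needs contraction — u ×2; x, z left unused
linear: ✗ — needs contraction — u ×2; x, z left unused
affine: ✗ — needs contraction — u ×2
relevant: ✗ — x, z left unused
unrestricted: ✓ — type-checks (A -> B) and nothing is barred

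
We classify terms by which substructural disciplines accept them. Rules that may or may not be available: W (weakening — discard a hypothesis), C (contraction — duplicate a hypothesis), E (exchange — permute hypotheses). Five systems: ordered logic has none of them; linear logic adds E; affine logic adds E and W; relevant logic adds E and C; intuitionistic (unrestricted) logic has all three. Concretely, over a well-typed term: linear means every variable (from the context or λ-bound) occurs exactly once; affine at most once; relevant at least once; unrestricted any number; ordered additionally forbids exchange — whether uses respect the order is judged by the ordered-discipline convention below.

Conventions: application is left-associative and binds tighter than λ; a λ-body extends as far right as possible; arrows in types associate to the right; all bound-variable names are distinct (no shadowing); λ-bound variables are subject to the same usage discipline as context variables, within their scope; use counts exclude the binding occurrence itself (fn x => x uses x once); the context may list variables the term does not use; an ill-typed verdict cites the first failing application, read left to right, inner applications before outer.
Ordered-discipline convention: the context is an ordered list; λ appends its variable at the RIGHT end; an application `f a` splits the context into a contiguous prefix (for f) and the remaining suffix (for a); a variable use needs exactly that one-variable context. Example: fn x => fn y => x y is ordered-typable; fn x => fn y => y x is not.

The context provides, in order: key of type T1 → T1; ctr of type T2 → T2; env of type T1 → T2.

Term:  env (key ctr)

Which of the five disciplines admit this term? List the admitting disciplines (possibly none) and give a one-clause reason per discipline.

admitting disciplines: none
usage: key ×1; ctr ×1; env ×1
uses in reading order: env, key, ctr
typing: ill-typed: an application expects T1 but receives T2 → T2
ordered ✗ (fails simple typing)
linear ✗ (a type mismatch blocks all five)
affine ✗ (the type mismatch rejects it)
relevant ✗ (not simply typable)
unrestricted ✗ (fails simple typing)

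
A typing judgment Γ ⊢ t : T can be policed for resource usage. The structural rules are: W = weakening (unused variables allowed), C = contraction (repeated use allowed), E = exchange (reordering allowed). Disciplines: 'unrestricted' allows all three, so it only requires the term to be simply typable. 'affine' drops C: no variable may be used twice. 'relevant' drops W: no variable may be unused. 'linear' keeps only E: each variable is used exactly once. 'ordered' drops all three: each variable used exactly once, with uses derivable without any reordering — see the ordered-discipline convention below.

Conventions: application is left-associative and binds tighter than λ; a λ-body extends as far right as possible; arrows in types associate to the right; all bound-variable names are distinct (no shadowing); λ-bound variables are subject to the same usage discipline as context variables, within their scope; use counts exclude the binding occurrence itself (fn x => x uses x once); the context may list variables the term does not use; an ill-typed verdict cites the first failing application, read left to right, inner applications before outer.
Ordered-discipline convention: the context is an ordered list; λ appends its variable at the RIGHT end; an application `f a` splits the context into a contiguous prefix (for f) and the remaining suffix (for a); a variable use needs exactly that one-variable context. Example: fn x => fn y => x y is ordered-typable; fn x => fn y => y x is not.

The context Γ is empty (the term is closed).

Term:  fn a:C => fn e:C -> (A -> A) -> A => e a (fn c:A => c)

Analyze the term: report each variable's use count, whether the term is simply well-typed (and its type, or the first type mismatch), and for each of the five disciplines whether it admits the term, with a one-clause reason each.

counts: a (λ-bound): 1×, e (λ-bound): 1×, c (λ-bound): 1×
use order (left to right): e, a, c
typing: ✓ — C -> (C -> (A -> A) -> A) -> A
ordered: ✗, no contiguous prefix/suffix split fits e, a, c
linear: ✓, single use per variable (a, e, c)
affine: ✓, a, e, c: no repeats, contraction unneeded
relevant: ✓, none of a, e, c goes unused
unrestricted: ✓, type-checks (C -> (C -> (A -> A) -> A) -> A) and nothing is barred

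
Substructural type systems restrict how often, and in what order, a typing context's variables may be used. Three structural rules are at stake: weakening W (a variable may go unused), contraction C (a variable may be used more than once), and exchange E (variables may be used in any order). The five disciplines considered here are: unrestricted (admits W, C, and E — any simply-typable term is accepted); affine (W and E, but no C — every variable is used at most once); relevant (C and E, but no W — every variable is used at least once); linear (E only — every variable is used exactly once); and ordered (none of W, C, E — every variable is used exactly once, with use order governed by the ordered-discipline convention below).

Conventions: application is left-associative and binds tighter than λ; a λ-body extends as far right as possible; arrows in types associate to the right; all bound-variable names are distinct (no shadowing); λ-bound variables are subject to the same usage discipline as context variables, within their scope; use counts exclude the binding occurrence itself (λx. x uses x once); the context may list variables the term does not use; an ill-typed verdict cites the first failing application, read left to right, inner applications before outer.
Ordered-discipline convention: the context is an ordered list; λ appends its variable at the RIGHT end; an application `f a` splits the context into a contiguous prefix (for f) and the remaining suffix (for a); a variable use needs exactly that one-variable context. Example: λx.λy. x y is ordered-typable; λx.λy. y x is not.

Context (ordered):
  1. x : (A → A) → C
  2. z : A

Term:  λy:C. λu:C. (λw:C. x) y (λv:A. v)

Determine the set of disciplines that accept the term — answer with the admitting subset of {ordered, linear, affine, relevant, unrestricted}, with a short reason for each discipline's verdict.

admitted by: affine, unrestricted
counts: x: 1, z: 0, y (bound): 1, u (bound): 0, w (bound): 0, v (bound): 1
order of uses: x, y, v
typing: ✓ — C → C → C
ordered ✗ (z, u, w never used (weakening))
linear ✗ (z, u, w never used (weakening))
affine ✓ (at most one use each (x, z, y, u, w, v))
relevant ✗ (z, u, w never used (weakening))
unrestricted ✓ (type-checks (C → C → C) and nothing is barred)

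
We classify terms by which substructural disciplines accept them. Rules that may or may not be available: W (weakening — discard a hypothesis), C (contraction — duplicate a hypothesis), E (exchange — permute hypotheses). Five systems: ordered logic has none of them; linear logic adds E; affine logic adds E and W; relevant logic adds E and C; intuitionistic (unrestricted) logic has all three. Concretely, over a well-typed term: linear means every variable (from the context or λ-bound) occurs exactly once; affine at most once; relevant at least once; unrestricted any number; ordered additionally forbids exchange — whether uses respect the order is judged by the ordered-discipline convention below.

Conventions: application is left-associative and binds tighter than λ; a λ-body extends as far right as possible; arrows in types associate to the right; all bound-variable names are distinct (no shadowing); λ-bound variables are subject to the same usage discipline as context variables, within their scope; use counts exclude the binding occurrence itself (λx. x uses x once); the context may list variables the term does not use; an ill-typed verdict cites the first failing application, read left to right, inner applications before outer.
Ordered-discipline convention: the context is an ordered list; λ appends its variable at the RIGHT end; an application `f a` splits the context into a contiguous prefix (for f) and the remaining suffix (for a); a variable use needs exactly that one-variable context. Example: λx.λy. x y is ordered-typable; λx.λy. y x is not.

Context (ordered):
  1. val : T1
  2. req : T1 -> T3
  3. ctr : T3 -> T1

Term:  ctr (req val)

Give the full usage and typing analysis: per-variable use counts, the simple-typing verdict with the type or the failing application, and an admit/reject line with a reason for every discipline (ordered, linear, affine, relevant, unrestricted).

counts: val: 1; req: 1; ctr: 1
use order (left to right): ctr, req, val
typing: ✓ — T1
ordered: ✗, no ordered split (uses run ctr, req, val)
linear: ✓, single use per variable (val, req, ctr)
affine: ✓, val, req, ctr: no repeats, contraction unneeded
relevant: ✓, val, req, ctr: all used, weakening unneeded
unrestricted: ✓, simply typable at T1; W, C, E all held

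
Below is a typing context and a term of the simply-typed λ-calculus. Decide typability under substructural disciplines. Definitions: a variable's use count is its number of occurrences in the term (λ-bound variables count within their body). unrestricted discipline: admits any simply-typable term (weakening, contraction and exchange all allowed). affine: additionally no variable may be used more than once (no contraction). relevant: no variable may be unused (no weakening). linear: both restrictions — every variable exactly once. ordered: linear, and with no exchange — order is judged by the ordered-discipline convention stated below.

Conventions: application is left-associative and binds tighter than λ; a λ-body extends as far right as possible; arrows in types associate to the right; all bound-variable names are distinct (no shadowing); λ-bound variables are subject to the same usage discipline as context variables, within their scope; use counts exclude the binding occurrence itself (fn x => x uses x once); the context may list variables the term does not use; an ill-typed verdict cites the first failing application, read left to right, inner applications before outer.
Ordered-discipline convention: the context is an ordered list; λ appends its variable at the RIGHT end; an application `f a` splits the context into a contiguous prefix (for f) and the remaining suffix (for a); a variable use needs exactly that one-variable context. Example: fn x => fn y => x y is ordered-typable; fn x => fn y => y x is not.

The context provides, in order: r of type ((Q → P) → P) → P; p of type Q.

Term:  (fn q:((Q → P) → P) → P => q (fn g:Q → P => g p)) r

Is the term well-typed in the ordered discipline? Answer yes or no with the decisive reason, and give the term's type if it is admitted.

no — no ordered split (uses run q, g, p, r)
use counts: r: 1×, p: 1×, q (λ-bound): 1×, g (λ-bound): 1×
use order (left to right): q, g, p, r
typing: well-typed at P
summary: ordered ✗ | linear ✓ | affine ✓ | relevant ✓ | unrestricted ✓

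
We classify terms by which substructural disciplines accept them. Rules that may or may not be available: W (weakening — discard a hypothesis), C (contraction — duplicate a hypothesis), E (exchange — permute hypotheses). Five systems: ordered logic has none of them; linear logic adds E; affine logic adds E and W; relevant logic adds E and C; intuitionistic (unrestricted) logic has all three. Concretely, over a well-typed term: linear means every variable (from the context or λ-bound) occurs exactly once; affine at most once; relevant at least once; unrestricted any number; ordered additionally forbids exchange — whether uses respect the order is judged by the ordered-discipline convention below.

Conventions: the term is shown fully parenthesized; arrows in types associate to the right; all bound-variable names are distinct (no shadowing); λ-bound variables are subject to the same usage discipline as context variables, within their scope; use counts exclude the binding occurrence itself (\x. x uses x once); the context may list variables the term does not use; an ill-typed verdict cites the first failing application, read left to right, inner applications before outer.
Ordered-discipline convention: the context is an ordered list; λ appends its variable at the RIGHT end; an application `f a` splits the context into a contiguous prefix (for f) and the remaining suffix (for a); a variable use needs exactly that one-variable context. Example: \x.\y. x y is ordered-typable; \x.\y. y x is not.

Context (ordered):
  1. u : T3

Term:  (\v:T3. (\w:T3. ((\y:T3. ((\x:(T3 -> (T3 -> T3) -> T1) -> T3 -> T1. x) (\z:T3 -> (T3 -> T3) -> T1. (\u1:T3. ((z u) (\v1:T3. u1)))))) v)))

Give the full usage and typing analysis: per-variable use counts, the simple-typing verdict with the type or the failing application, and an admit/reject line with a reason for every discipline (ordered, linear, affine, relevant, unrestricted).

counts: u ×1; v (λ-bound) ×1; w (λ-bound) ×0; y (λ-bound) ×0; x (λ-bound) ×1; z (λ-bound) ×1; u1 (λ-bound) ×1; v1 (λ-bound) ×0
order of uses: x, z, u, u1, v
typing: ✓ — T3 -> T3 -> (T3 -> (T3 -> T3) -> T1) -> T3 -> T1
ordered ✗ (w, y, v1 never used (weakening))
linear ✗ (w, y, v1 never used (weakening))
affine ✓ (no duplicate uses among u, v, w, y, x, z, u1, v1)
relevant ✗ (w, y, v1 never used (weakening))
unrestricted ✓ (simply typable at T3 -> T3 -> (T3 -> (T3 -> T3) -> T1) -> T3 -> T1; W, C, E all held)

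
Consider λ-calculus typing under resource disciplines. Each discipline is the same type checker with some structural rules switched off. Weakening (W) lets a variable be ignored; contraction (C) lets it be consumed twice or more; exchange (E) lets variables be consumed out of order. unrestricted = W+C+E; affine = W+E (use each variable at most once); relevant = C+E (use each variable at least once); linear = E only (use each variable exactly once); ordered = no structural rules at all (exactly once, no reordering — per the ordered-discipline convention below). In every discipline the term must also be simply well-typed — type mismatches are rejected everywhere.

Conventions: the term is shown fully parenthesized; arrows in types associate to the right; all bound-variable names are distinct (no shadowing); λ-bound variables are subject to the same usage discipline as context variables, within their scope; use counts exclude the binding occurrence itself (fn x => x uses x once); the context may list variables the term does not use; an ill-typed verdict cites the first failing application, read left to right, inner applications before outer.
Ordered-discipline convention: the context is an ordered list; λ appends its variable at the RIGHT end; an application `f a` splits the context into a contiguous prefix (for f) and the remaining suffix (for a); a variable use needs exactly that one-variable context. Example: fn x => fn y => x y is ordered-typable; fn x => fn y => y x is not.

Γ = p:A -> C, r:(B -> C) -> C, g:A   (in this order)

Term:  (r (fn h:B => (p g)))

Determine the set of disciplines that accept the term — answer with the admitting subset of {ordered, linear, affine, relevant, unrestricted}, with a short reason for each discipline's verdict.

admitted by: affine, unrestricted
counts: p: 1; r: 1; g: 1; h (bound): 0
use order (left to right): r, p, g
typing: well-typed at C
ordered ✗ (needs weakening: h unused)
linear ✗ (needs weakening: h unused)
affine ✓ (at most one use each (p, r, g, h))
relevant ✗ (needs weakening: h unused)
unrestricted ✓ (well-typed at C; no restrictions here)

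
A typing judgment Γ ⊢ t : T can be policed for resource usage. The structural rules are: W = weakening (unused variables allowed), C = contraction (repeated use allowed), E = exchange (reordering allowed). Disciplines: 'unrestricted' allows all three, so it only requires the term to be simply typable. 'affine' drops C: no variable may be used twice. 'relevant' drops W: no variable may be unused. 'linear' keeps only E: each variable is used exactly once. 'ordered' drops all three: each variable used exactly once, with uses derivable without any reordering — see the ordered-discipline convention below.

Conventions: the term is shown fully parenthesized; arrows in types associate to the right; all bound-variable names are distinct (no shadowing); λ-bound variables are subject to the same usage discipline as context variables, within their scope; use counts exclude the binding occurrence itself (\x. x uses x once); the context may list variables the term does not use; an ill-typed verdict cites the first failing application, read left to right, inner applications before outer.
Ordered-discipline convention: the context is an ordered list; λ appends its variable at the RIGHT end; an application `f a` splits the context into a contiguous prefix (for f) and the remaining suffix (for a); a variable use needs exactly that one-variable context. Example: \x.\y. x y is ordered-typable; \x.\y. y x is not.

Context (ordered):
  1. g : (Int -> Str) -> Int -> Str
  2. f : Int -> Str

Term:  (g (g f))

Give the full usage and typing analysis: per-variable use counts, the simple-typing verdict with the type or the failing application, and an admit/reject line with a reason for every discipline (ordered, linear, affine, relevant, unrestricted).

use counts: g=2; f=1
order of uses: g, g, f
typing: the term checks, with type Int -> Str
ordered: ✗ — needs contraction — g ×2
linear: ✗ — needs contraction — g ×2
affine: ✗ — needs contraction — g ×2
relevant: ✓ — every one of g, f appears
unrestricted: ✓ — typability at Int -> Str is all that's needed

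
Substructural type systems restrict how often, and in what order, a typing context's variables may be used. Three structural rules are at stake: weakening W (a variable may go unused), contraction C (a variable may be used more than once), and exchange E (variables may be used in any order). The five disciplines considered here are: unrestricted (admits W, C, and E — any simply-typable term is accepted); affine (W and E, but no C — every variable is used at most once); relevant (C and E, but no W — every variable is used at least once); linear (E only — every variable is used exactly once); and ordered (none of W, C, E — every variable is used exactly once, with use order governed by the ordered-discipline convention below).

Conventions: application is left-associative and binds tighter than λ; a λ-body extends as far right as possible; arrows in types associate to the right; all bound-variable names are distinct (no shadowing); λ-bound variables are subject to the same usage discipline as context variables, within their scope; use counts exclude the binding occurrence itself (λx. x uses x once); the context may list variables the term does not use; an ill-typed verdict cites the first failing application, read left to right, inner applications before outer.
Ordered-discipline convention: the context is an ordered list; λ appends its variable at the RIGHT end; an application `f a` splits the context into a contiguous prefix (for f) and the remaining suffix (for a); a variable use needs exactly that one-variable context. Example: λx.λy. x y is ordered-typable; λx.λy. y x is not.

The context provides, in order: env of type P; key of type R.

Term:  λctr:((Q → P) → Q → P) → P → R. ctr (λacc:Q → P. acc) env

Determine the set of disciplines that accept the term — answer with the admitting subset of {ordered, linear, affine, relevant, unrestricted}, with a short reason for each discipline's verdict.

admitted in: affine, unrestricted
use counts: env ×1; key ×0; ctr (bound) ×1; acc (bound) ×1
order of uses: ctr, acc, env
typing: well-typed at (((Q → P) → Q → P) → P → R) → R
ordered: ✗, key never used (weakening)
linear: ✗, key never used (weakening)
affine: ✓, at most one use each (env, key, ctr, acc)
relevant: ✗, key never used (weakening)
unrestricted: ✓, type-checks ((((Q → P) → Q → P) → P → R) → R) and nothing is barred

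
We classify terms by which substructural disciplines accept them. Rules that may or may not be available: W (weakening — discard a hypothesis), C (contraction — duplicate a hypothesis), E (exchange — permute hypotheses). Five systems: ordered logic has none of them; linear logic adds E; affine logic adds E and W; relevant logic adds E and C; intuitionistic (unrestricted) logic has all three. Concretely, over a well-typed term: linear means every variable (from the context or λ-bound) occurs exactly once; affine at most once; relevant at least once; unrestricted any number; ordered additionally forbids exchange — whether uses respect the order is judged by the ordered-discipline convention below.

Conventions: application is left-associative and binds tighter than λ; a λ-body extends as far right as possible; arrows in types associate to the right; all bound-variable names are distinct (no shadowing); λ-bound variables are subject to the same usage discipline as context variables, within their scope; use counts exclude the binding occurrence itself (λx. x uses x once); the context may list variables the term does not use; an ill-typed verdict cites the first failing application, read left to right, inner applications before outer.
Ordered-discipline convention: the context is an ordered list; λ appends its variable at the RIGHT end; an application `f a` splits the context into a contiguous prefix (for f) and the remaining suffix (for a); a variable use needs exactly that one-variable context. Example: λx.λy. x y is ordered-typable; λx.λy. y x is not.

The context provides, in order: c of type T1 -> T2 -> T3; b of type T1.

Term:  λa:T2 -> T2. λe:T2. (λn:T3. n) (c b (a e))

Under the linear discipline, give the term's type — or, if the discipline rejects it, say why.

term : (T2 -> T2) -> T2 -> T3
counts: c=1; b=1; a (bound)=1; e (bound)=1; n (bound)=1
use order (left to right): n, c, b, a, e
typing: well-typed — term : (T2 -> T2) -> T2 -> T3
across the five disciplines: ordered ✓; linear ✓; affine ✓; relevant ✓; unrestricted ✓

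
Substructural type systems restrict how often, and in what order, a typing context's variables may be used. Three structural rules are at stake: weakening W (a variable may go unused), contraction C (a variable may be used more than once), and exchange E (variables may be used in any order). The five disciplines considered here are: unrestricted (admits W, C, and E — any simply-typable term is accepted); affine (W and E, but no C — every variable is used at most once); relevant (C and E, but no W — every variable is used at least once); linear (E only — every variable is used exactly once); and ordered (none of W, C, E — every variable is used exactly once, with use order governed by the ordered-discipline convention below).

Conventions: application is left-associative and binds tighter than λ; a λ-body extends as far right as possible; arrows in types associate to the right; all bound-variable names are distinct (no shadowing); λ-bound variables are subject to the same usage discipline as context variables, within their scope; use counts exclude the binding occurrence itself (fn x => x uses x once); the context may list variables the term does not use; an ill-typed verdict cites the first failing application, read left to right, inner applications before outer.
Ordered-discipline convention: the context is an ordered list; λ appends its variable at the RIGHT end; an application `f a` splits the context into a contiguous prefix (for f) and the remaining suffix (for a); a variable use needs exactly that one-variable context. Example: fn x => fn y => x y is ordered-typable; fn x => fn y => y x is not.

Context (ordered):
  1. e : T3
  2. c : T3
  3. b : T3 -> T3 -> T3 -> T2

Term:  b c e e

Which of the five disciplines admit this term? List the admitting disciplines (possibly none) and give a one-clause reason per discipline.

admitted in: relevant, unrestricted
counts: e: 2×, c: 1×, b: 1×
order of uses: b, c, e, e
typing: the term checks, with type T2
ordered ✗ (needs contraction — e ×2)
linear ✗ (needs contraction — e ×2)
affine ✗ (needs contraction — e ×2)
relevant ✓ (every one of e, c, b appears)
unrestricted ✓ (simply typable at T2; W, C, E all held)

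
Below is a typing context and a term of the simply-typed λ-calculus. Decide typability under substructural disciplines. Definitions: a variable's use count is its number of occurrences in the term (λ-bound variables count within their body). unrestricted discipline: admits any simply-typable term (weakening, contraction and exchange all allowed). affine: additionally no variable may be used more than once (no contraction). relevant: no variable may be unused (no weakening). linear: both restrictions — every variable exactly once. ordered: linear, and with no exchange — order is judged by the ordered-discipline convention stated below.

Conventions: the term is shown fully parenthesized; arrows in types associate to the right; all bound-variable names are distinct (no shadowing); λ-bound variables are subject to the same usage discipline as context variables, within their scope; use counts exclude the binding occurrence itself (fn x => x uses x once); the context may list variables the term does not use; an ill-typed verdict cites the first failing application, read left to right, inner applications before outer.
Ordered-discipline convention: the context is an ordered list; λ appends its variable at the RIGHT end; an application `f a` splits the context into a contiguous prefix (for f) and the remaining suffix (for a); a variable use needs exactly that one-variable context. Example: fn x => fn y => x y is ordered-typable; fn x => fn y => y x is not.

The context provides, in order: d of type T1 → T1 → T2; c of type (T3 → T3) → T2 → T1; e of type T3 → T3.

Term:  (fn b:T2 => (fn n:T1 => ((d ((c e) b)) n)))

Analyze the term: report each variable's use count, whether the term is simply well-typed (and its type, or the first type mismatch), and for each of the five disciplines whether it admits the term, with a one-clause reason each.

use counts: d ×1, c ×1, e ×1, b (λ-bound) ×1, n (λ-bound) ×1
use order (left to right): d, c, e, b, n
typing: well-typed — term : T2 → T1 → T2
ordered: ✓, single-use (d, c, e, b, n), ordered derivation ok
linear: ✓, single use per variable (d, c, e, b, n)
affine: ✓, at most one use each (d, c, e, b, n)
relevant: ✓, d, c, e, b, n: all used, weakening unneeded
unrestricted: ✓, well-typed at T2 → T1 → T2; no restrictions here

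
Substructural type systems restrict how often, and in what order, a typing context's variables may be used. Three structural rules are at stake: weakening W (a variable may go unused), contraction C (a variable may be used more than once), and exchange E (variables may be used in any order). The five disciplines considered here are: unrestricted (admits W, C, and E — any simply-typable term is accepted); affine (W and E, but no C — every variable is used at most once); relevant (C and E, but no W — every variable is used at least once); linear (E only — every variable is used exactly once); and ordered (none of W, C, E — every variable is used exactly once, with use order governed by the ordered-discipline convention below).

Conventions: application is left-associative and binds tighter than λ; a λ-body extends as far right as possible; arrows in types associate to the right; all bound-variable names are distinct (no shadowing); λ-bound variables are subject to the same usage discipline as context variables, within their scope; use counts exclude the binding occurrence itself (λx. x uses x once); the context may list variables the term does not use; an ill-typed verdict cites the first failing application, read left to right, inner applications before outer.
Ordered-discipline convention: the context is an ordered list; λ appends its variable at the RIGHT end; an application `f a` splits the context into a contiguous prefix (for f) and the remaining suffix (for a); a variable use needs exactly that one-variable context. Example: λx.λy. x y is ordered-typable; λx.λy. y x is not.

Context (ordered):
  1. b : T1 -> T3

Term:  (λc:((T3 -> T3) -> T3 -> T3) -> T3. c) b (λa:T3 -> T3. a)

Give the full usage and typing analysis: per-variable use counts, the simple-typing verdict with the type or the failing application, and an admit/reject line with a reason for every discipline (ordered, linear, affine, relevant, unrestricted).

counts: b ×1; c [bound] ×1; a [bound] ×1
order of uses: c, b, a
typing: ill-typed: an application expects ((T3 -> T3) -> T3 -> T3) -> T3 but receives T1 -> T3
ordered: ✗, fails simple typing
linear: ✗, a type mismatch blocks all five
affine: ✗, the type mismatch rejects it
relevant: ✗, not simply typable
unrestricted: ✗, fails simple typing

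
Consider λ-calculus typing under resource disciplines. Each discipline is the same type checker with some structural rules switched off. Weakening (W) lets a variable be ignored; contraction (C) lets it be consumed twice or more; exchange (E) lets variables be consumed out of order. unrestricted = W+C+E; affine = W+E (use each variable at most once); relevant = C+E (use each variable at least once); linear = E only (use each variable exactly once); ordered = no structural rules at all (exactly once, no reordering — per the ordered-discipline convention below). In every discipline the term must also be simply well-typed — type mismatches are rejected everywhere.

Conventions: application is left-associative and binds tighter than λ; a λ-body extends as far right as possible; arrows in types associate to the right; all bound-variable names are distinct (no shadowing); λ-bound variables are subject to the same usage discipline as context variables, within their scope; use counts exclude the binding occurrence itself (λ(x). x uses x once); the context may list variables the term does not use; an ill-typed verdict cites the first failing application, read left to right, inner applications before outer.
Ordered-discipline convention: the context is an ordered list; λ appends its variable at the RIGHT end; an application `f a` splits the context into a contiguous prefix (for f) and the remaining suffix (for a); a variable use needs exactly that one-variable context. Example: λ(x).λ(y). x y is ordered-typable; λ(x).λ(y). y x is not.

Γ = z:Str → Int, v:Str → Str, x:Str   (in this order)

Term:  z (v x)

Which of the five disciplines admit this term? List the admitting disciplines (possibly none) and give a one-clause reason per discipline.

admitted by: ordered, linear, affine, relevant, unrestricted
variable uses: z: 1×, v: 1×, x: 1×
left-to-right use order: z, v, x
typing: the term checks, with type Int
ordered: ✓, one use each (z, v, x); ordered split holds
linear: ✓, single use per variable (z, v, x)
affine: ✓, no duplicate uses among z, v, x
relevant: ✓, z, v, x: all used, weakening unneeded
unrestricted: ✓, well-typed at Int; no restrictions here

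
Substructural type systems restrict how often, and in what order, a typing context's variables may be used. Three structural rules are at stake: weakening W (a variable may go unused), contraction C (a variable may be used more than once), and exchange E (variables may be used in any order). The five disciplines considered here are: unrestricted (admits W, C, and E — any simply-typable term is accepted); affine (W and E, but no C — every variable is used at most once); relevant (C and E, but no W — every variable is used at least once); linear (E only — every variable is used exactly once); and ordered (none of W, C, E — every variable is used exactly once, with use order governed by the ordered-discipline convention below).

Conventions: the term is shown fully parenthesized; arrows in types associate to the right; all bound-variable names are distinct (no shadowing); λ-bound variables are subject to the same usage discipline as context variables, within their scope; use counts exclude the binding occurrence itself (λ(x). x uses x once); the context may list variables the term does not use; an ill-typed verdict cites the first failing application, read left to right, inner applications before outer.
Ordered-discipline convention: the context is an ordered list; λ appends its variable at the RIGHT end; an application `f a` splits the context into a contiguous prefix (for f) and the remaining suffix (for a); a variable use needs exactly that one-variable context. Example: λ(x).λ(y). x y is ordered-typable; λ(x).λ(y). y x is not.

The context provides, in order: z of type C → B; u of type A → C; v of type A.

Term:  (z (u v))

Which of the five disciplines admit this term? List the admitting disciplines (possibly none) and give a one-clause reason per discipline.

admitted in: ordered, linear, affine, relevant, unrestricted
use counts: z: 1, u: 1, v: 1
use order (left to right): z, u, v
typing: well-typed at B
ordered: ✓, one use each (z, u, v); ordered split holds
linear: ✓, exactly-once usage across z, u, v
affine: ✓, z, u, v: no repeats, contraction unneeded
relevant: ✓, z, u, v: all used, weakening unneeded
unrestricted: ✓, simply typable at B; W, C, E all held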